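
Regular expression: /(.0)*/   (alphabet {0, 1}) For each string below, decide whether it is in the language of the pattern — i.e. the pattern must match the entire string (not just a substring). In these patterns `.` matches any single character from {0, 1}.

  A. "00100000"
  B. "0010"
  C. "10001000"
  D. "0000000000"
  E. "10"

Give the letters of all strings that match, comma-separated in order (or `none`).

A → match
B → match
C → match
D → match
E → match

A, B, C, D, E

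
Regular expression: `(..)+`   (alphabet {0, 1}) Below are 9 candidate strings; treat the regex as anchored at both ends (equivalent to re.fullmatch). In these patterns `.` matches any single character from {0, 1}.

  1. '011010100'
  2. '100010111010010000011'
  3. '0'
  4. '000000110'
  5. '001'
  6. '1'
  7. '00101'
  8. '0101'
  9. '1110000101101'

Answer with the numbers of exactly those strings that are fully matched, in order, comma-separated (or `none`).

1 → no match
2 → no match
3 → no match
4 → no match
5 → no match
6 → no match
7 → no match
8 → match
9 → no match

8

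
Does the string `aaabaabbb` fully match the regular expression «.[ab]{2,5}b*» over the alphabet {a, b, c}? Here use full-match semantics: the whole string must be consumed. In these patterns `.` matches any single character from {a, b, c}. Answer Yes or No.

Yes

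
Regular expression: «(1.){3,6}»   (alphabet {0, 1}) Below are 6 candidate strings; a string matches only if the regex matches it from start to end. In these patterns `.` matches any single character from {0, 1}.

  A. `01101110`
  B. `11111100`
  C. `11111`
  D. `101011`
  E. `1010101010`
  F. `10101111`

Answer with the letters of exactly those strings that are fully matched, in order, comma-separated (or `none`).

A → no match — must start with `1`
B → no match
C → no match
D → match
E → match
F → match

D, E, F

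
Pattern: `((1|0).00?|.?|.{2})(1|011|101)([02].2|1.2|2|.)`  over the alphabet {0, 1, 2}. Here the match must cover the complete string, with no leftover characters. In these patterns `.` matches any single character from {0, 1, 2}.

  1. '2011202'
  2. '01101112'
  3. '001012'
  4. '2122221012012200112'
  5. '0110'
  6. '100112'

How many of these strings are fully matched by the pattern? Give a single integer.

5

1. '2011202' → match
2. '01101112' → match
3. '001012' → match
4 → no match
5. '0110' → match
6. '100112' → match
Total matched: 5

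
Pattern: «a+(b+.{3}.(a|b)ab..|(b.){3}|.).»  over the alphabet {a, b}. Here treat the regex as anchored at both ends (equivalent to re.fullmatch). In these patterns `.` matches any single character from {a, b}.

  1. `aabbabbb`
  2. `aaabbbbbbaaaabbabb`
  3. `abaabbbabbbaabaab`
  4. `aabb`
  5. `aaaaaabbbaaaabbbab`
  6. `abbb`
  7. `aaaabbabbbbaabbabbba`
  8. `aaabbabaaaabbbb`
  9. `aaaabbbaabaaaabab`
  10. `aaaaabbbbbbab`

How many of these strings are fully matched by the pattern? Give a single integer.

2

1 → no match
2 → no match
3 → no match
4 → match
5 → no match
6 → no match
7 → no match
8 → match
9 → no match
10 → no match
Total matched: 2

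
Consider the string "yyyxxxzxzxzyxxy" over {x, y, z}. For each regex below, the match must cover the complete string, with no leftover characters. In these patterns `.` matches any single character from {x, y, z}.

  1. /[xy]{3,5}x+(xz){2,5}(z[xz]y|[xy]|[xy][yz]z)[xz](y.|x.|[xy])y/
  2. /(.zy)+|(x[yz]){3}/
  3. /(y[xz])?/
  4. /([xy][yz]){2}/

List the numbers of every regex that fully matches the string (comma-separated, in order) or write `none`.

1 → match
2 → no match
3 → no match
4 → no match

1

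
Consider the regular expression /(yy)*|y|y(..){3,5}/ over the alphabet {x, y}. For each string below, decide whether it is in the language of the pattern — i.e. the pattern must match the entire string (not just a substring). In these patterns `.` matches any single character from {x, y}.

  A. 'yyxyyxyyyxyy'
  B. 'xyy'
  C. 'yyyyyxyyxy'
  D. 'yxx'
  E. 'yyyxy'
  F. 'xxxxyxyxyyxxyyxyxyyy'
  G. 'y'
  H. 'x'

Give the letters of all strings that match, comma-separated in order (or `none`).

G

A → no match
B → no match
C → no match
D → no match
E → no match
F → no match
G → match
H → no match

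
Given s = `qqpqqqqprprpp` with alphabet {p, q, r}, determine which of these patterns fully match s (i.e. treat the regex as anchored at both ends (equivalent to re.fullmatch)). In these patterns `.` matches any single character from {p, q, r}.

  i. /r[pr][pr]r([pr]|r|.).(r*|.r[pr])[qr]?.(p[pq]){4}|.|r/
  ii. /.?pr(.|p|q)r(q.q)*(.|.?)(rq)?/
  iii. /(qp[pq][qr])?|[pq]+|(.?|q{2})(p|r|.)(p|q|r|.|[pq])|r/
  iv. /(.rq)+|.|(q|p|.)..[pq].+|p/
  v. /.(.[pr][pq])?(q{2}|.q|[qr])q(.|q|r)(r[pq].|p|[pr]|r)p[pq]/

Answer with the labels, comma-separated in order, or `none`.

i → no match
ii → no match
iii → no match
iv → match
v → match

iv, v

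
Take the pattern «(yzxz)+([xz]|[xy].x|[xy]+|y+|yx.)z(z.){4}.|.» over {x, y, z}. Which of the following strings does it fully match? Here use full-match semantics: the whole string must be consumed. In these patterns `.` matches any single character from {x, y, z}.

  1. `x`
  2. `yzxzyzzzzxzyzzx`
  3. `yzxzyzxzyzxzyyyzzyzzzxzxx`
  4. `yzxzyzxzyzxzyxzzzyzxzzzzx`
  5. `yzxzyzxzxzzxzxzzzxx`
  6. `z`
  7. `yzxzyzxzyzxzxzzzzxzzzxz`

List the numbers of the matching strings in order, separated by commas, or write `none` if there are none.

1, 2, 3, 4, 5, 6, 7

1 → match
2 → match
3 → match
4 → match
5 → match
6 → match
7 → match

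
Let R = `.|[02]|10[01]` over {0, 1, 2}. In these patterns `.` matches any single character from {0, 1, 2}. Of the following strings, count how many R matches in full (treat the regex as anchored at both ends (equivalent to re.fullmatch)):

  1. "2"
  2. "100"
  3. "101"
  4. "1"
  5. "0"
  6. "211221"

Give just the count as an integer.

5

1 → match
2 → match
3 → match
4 → match
5 → match
6 → no match
Total matched: 5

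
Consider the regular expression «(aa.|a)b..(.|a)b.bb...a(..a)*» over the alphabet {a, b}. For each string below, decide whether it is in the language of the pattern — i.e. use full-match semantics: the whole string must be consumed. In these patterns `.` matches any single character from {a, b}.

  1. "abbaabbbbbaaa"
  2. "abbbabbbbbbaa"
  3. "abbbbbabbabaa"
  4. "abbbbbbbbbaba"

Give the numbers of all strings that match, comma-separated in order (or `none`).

1 → match
2 → match
3 → match
4 → match

1, 2, 3, 4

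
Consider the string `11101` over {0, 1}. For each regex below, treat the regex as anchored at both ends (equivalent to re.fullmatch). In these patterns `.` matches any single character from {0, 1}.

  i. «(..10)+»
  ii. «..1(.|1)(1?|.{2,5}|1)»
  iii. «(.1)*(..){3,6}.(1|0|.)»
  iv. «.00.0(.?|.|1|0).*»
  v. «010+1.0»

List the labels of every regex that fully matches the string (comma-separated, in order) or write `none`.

i → no match — must end with `10`
ii → match
iii → no match
iv → no match
v → no match — must start with `010`

ii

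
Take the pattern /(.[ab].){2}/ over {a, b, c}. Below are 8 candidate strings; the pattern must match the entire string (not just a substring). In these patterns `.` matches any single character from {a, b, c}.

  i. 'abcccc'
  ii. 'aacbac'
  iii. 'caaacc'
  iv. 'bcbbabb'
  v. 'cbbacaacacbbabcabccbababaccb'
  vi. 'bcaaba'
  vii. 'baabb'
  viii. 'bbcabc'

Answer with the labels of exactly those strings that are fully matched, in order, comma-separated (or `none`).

i → no match
ii → match
iii → no match
iv → no match
v → no match
vi → no match
vii → no match
viii → match

ii, viii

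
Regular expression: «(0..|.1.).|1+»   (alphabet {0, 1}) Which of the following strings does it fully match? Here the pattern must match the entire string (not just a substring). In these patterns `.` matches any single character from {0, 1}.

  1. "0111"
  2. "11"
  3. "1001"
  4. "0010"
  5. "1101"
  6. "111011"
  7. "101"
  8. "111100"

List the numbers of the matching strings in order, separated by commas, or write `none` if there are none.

1 → match
2 → match
3 → no match
4 → match
5 → match
6 → no match
7 → no match
8 → no match

1, 2, 4, 5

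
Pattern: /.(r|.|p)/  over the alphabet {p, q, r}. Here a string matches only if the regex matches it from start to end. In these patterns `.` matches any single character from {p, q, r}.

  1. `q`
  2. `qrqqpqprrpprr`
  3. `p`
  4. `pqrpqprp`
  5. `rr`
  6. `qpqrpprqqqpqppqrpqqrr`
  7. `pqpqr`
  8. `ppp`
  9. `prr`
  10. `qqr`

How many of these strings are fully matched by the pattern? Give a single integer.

1

1 → no match
2 → no match
3 → no match
4 → no match
5 → match
6 → no match
7 → no match
8 → no match
9 → no match
10 → no match
Total matched: 1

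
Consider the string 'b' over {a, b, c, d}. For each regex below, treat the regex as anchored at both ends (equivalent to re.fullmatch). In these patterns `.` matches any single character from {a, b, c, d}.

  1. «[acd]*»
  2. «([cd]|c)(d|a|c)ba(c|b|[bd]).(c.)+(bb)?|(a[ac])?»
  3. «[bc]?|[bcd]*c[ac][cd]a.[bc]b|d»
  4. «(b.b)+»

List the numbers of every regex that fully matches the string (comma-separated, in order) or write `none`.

1 → no match
2 → no match
3 → match
4 → no match

3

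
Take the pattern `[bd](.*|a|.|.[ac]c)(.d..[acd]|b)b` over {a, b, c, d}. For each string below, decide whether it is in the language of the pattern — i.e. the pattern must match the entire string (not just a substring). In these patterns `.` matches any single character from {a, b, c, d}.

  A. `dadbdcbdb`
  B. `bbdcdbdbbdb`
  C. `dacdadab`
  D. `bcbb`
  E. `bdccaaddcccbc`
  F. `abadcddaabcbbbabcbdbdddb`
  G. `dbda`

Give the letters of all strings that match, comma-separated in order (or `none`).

A, B, C, D

A. `dadbdcbdb` → match
B. `bbdcdbdbbdb` → match
C. `dacdadab` → match
D. `bcbb` → match
E → no match — must end with `b`
F → no match
G. `dbda` → no match — must end with `b`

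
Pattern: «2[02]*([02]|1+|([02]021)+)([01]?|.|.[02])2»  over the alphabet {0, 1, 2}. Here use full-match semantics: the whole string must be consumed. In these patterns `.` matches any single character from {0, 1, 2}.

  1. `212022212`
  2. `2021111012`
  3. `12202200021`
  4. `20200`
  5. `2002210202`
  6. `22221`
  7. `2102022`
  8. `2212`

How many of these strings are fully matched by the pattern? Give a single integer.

1

1 → no match
2 → no match
3 → no match — must start with `2`
4 → no match — must end with `2`
5 → no match
6 → no match — must end with `2`
7 → no match
8 → match
Total matched: 1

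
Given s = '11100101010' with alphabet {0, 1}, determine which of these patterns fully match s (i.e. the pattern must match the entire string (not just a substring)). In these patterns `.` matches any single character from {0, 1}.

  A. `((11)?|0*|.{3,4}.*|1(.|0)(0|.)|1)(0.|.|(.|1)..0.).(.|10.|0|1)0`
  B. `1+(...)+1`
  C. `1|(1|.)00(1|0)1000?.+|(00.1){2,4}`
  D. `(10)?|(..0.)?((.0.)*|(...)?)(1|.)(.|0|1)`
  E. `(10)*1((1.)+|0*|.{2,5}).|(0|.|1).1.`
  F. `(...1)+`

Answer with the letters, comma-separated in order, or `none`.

A → match
B → no match — must end with '1'
C → no match
D → no match
E → no match
F → no match — must end with '1'

A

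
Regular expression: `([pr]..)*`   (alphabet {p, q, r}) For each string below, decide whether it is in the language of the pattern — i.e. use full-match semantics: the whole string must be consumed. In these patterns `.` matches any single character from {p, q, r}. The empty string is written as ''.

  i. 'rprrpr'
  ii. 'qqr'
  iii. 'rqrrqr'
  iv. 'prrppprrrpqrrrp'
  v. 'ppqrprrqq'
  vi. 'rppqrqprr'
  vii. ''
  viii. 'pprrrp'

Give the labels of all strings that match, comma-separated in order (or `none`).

i → match
ii → no match
iii → match
iv → match
v → match
vi → no match
vii → match
viii → match

i, iii, iv, v, vii, viii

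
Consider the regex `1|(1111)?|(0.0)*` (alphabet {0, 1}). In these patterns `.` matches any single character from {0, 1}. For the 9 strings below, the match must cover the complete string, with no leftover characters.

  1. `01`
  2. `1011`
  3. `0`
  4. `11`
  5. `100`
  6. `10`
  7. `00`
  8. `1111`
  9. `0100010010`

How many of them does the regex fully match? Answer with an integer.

1 → no match
2 → no match
3 → no match
4 → no match
5 → no match
6 → no match
7 → no match
8 → match
9 → no match
Total matched: 1

1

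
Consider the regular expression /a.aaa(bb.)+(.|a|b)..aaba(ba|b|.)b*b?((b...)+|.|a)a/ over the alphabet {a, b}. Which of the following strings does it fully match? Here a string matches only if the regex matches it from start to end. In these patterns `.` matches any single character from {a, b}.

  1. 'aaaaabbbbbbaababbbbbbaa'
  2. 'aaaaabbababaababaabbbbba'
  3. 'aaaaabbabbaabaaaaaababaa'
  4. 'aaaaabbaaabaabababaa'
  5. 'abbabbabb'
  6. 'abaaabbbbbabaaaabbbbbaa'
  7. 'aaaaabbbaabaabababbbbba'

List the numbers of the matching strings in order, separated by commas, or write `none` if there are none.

1 → match
2 → no match
3 → no match
4 → match
5. 'abbabbabb' → no match — must end with 'a'
6 → no match
7 → match

1, 4, 7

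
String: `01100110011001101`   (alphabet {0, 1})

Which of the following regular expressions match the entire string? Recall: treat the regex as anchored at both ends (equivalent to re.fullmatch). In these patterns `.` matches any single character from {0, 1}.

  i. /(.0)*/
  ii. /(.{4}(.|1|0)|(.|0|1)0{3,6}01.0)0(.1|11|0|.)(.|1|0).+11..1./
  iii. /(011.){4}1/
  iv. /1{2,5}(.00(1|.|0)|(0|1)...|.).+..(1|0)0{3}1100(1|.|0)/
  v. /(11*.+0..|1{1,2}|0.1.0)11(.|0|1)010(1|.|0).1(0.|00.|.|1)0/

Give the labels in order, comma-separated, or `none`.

i → no match
ii → no match
iii → match
iv → no match — must start with `1`
v → no match — must end with `0`

iii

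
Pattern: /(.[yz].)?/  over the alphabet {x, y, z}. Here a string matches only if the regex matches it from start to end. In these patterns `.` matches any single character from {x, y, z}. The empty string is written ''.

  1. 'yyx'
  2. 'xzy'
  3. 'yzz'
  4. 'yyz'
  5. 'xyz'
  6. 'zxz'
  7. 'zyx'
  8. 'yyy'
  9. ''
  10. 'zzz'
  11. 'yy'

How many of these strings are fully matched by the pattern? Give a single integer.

9

1 → match
2 → match
3 → match
4 → match
5 → match
6 → no match
7 → match
8 → match
9 → match
10 → match
11 → no match
Total matched: 9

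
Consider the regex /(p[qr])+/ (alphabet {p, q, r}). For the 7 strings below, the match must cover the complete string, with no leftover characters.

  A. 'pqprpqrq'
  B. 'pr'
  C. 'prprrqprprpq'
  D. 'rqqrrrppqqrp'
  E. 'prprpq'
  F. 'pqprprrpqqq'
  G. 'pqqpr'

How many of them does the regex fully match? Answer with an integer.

A. 'pqprpqrq' → no match
B. 'pr' → match
C. 'prprrqprprpq' → no match
D. 'rqqrrrppqqrp' → no match — must start with 'p'
E. 'prprpq' → match
F. 'pqprprrpqqq' → no match
G. 'pqqpr' → no match
Total matched: 2

2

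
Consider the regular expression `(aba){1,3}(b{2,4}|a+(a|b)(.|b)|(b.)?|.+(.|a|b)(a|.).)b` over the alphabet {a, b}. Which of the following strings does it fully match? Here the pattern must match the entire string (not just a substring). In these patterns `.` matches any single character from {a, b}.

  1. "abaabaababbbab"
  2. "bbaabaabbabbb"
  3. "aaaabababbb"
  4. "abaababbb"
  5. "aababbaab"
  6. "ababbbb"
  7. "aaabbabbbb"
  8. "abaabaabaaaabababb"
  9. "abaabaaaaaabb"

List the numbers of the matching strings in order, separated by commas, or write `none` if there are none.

1 → match
2 → no match — must start with "aba"
3 → no match — must start with "aba"
4 → match
5 → no match — must start with "aba"
6 → match
7 → no match — must start with "aba"
8 → match
9 → match

1, 4, 6, 8, 9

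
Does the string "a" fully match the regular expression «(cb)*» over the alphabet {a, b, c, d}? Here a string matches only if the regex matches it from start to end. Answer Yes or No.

No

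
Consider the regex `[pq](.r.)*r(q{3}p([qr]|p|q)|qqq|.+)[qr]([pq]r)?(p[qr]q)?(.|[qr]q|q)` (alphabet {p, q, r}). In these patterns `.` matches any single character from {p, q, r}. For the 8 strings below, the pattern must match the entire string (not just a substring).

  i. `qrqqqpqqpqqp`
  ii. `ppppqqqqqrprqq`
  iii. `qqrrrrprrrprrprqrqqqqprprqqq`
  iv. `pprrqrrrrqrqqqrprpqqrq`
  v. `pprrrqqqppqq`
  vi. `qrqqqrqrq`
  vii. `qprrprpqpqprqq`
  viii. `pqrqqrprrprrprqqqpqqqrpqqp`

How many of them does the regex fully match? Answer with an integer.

6

i. `qrqqqpqqpqqp` → match
ii → no match
iii → match
iv → match
v. `pprrrqqqppqq` → match
vi. `qrqqqrqrq` → match
vii → no match
viii → match
Total matched: 6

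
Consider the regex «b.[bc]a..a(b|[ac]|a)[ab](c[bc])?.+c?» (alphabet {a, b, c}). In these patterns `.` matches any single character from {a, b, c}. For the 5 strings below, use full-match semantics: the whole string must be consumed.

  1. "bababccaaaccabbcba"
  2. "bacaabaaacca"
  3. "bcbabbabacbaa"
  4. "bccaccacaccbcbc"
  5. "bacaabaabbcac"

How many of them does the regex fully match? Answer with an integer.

1 → no match
2 → match
3 → match
4 → match
5 → match
Total matched: 4

4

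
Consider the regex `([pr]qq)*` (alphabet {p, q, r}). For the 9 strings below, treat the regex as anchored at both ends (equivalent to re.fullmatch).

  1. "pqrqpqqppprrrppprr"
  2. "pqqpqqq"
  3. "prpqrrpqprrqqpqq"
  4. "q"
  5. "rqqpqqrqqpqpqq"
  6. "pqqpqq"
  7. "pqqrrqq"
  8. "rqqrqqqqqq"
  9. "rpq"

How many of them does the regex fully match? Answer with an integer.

1

1 → no match
2 → no match
3 → no match
4 → no match
5 → no match
6 → match
7 → no match
8 → no match
9 → no match
Total matched: 1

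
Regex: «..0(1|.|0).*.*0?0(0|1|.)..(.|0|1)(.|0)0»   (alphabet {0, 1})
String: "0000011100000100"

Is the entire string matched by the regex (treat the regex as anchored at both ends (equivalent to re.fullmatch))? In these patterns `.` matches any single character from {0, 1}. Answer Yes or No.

Yes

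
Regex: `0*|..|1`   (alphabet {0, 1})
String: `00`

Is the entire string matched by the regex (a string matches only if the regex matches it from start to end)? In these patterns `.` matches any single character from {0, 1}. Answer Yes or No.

Yes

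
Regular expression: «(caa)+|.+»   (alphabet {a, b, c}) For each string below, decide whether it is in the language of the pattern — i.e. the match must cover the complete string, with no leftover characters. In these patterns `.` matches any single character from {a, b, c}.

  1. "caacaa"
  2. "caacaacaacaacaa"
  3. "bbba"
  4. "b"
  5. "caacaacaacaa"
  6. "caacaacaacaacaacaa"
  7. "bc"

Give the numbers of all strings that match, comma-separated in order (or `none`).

1 → match
2 → match
3 → match
4 → match
5 → match
6 → match
7 → match

1, 2, 3, 4, 5, 6, 7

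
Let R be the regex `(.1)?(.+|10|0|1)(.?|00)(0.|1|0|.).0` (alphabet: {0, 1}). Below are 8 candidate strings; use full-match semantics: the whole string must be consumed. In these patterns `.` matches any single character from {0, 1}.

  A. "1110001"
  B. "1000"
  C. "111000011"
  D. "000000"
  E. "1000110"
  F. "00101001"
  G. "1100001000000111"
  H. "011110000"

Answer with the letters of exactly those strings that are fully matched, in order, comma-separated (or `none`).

B, D, E, H

A. "1110001" → no match — must end with "0"
B. "1000" → match
C. "111000011" → no match — must end with "0"
D. "000000" → match
E. "1000110" → match
F. "00101001" → no match — must end with "0"
G → no match — must end with "0"
H. "011110000" → match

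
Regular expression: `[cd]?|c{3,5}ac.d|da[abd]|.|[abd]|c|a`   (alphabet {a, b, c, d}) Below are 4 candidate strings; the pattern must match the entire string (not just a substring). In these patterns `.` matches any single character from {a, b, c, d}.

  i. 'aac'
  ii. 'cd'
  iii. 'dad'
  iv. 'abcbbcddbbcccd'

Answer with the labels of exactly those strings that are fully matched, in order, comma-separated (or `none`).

i → no match
ii → no match
iii → match
iv → no match

iii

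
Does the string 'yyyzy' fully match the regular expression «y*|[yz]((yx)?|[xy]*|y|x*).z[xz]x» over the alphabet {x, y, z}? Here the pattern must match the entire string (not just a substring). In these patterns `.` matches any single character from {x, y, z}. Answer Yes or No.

No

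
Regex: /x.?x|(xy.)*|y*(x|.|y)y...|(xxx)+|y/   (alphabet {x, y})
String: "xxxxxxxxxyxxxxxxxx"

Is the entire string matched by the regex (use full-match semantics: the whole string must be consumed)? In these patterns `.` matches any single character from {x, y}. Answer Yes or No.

No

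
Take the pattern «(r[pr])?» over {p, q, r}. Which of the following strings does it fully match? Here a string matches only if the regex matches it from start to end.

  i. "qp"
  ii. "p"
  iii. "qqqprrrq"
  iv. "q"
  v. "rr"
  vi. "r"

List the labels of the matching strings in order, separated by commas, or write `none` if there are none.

v

i → no match
ii → no match
iii → no match
iv → no match
v → match
vi → no match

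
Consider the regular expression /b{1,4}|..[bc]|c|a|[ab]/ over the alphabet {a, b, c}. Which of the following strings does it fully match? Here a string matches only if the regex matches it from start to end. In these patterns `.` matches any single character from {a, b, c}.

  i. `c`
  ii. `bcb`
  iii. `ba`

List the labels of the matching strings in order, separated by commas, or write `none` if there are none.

i, ii

i → match
ii → match
iii → no match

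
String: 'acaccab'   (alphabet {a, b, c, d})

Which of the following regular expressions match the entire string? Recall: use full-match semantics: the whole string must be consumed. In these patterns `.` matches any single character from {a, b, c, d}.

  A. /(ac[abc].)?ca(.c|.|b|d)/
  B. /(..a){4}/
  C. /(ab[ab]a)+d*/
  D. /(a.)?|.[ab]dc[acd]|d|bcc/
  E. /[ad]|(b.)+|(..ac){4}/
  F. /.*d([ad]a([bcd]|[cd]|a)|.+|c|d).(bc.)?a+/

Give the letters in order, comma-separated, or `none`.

A

A → match
B → no match — must end with 'a'
C → no match — must start with 'ab'
D → no match
E → no match
F → no match — must end with 'a'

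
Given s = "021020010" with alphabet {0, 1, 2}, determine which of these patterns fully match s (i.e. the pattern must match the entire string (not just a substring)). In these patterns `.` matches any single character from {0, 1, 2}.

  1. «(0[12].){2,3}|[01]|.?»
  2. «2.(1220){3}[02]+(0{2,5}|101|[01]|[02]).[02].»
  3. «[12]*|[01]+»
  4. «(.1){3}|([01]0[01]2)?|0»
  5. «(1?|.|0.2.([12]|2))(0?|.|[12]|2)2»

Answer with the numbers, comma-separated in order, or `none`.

1

1 → match
2 → no match — must start with "2"
3 → no match
4 → no match
5 → no match — must end with "2"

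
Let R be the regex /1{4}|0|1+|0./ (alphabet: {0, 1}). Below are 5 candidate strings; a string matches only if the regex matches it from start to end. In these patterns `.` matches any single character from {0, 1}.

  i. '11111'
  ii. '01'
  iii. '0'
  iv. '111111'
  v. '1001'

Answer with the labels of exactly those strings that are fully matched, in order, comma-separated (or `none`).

i → match
ii → match
iii → match
iv → match
v → no match

i, ii, iii, iv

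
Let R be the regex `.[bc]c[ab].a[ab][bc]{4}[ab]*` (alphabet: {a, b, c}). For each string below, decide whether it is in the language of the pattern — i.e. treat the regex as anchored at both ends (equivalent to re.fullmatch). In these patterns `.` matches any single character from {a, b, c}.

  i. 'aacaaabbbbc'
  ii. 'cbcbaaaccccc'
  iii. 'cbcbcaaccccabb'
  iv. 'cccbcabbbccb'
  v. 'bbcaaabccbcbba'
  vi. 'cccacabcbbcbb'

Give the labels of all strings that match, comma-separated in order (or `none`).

i → no match
ii → no match
iii → match
iv → match
v → match
vi → match

iii, iv, v, vi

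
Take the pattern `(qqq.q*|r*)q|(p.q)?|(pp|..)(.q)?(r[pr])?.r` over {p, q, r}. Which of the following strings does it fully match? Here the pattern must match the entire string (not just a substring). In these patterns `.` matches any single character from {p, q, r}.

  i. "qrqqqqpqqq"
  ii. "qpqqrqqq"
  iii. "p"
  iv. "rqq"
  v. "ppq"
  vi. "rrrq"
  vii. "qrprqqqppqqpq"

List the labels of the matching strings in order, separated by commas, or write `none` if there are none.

i → no match
ii → no match
iii → no match
iv → no match
v → match
vi → match
vii → no match

v, vi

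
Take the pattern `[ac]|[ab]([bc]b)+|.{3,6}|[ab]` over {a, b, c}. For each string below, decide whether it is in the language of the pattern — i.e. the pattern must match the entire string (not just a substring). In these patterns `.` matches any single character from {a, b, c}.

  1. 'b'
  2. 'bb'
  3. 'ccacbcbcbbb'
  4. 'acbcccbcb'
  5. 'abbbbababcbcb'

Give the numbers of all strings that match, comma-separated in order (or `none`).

1 → match
2 → no match
3 → no match
4 → no match
5 → no match

1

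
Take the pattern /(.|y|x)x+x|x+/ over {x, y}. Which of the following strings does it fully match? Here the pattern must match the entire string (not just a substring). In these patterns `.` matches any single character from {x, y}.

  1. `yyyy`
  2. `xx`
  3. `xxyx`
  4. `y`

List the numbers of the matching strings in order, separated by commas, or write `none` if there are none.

1. `yyyy` → no match
2. `xx` → match
3. `xxyx` → no match
4. `y` → no match

2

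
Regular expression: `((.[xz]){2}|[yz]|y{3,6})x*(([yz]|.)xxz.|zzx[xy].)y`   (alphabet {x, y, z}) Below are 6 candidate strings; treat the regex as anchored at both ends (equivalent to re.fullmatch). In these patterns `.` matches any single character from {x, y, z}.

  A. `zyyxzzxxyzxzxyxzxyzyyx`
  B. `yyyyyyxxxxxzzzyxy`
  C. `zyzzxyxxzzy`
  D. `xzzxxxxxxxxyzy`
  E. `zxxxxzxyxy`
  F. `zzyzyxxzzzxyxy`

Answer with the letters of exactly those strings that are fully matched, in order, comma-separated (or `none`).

A → no match — must end with `y`
B → no match
C → no match
D → no match
E → no match
F → no match

none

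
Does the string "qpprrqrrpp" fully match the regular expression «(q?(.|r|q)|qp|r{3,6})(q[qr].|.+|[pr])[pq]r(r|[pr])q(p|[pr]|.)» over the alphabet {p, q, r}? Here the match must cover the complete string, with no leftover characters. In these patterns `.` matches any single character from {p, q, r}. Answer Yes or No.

No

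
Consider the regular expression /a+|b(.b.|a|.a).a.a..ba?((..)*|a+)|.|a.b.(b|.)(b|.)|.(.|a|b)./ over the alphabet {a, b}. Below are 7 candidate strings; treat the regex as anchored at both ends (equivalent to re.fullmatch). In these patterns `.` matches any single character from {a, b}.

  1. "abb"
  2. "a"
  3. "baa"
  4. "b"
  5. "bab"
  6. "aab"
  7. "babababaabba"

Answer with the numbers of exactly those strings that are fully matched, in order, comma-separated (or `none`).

1, 2, 3, 4, 5, 6, 7

1 → match
2 → match
3 → match
4 → match
5 → match
6 → match
7 → match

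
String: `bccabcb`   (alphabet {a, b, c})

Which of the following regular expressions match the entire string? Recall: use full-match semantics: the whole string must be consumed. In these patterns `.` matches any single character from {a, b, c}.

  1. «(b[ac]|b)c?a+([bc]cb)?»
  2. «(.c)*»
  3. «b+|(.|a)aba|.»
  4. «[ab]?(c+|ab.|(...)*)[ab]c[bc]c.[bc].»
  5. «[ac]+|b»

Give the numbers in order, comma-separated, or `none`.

1

1 → match
2 → no match
3 → no match
4 → no match
5 → no match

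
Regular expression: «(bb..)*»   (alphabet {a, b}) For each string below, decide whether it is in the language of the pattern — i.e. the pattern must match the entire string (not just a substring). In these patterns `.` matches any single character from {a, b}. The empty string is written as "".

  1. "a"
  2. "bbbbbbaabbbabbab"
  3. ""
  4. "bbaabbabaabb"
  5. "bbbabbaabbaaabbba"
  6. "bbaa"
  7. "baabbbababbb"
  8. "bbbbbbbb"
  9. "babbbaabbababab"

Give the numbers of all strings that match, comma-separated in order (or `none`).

2, 3, 6, 8

1 → no match
2 → match
3 → match
4 → no match
5 → no match
6 → match
7 → no match
8 → match
9 → no match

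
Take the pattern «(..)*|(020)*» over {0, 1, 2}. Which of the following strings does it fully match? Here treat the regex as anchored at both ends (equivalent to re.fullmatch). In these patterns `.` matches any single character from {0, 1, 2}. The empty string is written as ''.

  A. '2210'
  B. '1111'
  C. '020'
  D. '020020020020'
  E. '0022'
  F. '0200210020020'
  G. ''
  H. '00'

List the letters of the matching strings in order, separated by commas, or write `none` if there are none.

A → match
B → match
C → match
D → match
E → match
F → no match
G → match
H → match

A, B, C, D, E, G, H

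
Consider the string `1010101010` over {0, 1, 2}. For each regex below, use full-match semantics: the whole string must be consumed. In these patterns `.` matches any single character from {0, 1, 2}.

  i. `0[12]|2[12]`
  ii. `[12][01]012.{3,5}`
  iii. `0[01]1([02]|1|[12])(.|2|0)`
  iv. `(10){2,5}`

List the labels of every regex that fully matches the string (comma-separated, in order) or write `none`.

iv

i → no match
ii → no match
iii → no match — must start with `0`
iv → match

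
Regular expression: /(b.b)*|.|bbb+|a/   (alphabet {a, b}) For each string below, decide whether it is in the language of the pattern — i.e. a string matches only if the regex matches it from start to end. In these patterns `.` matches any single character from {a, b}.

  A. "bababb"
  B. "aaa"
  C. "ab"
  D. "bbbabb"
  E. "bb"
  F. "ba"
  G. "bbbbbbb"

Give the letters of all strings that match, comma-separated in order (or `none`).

G

A → no match
B → no match
C → no match
D → no match
E → no match
F → no match
G → match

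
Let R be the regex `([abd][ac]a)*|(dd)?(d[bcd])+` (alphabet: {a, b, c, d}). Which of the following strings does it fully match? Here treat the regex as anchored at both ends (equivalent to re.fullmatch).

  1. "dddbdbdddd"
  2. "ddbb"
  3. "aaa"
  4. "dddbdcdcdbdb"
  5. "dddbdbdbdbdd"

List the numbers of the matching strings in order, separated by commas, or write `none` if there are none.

1 → match
2 → no match
3 → match
4 → match
5 → match

1, 3, 4, 5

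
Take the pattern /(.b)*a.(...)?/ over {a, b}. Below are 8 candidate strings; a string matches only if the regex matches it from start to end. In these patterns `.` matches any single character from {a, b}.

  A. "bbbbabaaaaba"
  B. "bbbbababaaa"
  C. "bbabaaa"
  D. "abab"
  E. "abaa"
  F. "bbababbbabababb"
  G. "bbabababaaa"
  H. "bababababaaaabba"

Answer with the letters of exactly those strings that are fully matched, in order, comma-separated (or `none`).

B, C, D, E, F, G

A. "bbbbabaaaaba" → no match
B. "bbbbababaaa" → match
C. "bbabaaa" → match
D. "abab" → match
E. "abaa" → match
F → match
G. "bbabababaaa" → match
H → no match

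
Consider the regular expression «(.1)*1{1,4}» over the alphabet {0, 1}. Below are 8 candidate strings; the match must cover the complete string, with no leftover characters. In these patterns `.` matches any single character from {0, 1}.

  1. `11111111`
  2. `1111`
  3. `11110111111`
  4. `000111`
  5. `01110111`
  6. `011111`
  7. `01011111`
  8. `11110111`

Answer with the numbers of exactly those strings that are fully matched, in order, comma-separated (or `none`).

1 → match
2 → match
3 → match
4 → no match
5 → match
6 → match
7 → match
8 → match

1, 2, 3, 5, 6, 7, 8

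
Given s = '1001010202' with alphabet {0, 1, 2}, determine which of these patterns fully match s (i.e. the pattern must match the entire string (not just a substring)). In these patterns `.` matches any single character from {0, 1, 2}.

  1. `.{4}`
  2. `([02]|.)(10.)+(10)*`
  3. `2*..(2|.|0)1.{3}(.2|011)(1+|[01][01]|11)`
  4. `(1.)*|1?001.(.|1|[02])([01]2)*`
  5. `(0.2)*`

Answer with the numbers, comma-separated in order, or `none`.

4

1 → no match
2 → no match
3 → no match
4 → match
5 → no match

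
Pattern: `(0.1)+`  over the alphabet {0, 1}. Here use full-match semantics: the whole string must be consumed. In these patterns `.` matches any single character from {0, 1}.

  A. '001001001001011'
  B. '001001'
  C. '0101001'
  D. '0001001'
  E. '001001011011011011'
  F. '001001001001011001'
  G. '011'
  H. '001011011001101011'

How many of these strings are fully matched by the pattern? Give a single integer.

A → match
B. '001001' → match
C. '0101001' → no match
D. '0001001' → no match
E → match
F → match
G. '011' → match
H → no match
Total matched: 5

5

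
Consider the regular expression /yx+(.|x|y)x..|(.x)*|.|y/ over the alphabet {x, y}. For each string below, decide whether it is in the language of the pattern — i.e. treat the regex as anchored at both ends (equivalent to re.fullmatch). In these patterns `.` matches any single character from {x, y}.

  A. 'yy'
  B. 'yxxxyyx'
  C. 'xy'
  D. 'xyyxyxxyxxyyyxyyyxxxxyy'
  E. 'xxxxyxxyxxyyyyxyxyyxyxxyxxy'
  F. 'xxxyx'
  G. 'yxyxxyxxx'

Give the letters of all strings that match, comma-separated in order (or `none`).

none

A → no match
B → no match
C → no match
D → no match
E → no match
F → no match
G → no match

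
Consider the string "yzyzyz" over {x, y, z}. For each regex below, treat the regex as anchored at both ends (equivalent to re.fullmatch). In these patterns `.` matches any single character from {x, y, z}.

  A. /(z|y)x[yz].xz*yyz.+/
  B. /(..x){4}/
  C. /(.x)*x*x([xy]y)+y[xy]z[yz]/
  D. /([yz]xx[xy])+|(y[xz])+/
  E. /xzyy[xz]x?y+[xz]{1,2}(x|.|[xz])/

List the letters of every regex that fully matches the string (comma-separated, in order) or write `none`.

D

A → no match
B → no match — must end with "x"
C → no match
D → match
E → no match — must start with "xzyy"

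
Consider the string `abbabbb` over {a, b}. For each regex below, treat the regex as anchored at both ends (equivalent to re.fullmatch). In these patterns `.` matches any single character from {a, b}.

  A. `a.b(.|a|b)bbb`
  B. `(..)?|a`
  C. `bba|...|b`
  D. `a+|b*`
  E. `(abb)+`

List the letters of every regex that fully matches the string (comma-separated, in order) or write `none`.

A → match
B → no match
C → no match
D → no match
E → no match — must end with `abb`

A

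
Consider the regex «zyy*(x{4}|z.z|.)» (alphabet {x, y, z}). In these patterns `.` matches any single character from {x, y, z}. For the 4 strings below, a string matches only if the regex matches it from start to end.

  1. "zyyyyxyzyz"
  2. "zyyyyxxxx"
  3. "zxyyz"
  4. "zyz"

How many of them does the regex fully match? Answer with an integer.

2

1 → no match
2 → match
3 → no match — must start with "zy"
4 → match
Total matched: 2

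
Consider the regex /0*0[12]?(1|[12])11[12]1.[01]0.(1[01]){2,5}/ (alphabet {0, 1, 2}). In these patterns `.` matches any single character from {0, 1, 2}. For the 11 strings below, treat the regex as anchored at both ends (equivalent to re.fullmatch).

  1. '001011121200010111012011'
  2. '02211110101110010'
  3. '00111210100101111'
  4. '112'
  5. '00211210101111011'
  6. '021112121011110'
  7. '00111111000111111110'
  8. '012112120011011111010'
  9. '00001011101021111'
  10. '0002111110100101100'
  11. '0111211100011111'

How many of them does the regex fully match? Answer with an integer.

1 → no match
2 → no match
3 → match
4 → no match
5 → match
6 → match
7 → match
8 → match
9 → no match
10 → no match
11 → no match
Total matched: 5

5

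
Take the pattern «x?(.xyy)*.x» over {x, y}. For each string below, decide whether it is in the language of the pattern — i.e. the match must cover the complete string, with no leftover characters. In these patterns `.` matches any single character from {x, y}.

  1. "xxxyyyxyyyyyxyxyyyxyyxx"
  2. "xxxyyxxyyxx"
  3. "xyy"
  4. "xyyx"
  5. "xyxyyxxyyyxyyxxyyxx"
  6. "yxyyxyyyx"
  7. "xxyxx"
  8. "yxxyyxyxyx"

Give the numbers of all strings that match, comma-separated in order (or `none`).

2, 5

1 → no match
2 → match
3 → no match — must end with "x"
4 → no match
5 → match
6 → no match
7 → no match
8 → no match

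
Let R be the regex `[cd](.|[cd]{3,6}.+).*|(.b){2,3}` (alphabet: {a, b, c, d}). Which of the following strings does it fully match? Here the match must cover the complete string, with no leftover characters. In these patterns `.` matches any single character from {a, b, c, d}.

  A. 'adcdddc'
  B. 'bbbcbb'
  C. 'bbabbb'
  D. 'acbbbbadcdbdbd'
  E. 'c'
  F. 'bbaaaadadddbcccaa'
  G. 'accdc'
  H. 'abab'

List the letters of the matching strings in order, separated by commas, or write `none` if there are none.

C, H

A → no match
B → no match
C → match
D → no match
E → no match
F → no match
G → no match
H → match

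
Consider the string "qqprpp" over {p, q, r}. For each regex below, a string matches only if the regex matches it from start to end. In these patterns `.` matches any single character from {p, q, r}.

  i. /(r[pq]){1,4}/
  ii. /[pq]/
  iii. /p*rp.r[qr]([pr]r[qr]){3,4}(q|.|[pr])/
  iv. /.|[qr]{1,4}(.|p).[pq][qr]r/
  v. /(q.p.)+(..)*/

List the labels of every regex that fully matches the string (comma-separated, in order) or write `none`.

i → no match — must start with "r"
ii → no match
iii → no match
iv → no match
v → match

v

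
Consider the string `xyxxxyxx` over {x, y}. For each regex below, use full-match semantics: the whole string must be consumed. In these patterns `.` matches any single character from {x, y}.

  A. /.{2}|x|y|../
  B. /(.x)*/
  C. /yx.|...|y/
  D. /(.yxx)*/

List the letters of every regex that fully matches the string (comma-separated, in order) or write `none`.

A → no match
B → no match
C → no match
D → match

D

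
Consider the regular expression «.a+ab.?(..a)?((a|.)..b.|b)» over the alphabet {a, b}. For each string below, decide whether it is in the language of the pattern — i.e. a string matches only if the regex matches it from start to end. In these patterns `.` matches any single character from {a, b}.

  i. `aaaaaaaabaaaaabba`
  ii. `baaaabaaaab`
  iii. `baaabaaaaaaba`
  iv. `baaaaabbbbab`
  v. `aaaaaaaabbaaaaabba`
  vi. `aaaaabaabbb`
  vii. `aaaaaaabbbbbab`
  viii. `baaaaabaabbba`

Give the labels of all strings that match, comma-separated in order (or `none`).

i → match
ii → match
iii → match
iv → match
v → match
vi → match
vii → no match
viii → match

i, ii, iii, iv, v, vi, viii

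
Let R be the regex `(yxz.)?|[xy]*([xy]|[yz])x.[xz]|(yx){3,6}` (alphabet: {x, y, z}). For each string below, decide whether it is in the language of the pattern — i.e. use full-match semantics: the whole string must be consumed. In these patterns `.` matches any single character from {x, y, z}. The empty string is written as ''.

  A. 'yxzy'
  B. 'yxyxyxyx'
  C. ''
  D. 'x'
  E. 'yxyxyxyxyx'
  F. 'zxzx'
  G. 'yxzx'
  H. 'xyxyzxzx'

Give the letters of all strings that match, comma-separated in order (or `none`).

A, B, C, E, F, G, H

A → match
B → match
C → match
D → no match
E → match
F → match
G → match
H → match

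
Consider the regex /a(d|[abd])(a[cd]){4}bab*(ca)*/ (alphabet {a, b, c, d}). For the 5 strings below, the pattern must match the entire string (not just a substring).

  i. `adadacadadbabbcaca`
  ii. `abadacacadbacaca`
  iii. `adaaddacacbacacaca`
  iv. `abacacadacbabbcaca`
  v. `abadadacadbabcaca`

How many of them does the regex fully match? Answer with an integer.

4

i → match
ii → match
iii → no match
iv → match
v → match
Total matched: 4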